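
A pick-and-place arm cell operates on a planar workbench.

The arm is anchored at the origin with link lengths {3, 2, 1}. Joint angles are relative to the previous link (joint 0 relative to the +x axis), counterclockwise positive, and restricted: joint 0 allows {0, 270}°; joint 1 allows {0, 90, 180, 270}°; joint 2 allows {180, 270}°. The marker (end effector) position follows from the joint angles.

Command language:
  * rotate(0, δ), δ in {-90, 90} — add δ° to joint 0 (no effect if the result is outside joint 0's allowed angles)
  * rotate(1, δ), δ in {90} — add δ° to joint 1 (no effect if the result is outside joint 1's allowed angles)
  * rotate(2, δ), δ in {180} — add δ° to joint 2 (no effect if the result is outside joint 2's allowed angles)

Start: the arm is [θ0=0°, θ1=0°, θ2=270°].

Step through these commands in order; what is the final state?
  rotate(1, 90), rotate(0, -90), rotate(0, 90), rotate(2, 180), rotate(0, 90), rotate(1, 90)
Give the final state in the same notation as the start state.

[θ0=0°, θ1=180°, θ2=270°]

t0: [θ0=0°, θ1=0°, θ2=270°]
t=1 rotate(1, 90) ⇒ [θ0=0°, θ1=90°, θ2=270°]
t=2 rotate(0, -90) ⇒ [θ0=270°, θ1=90°, θ2=270°]
t=3 rotate(0, 90) ⇒ [θ0=0°, θ1=90°, θ2=270°]
t=4 rotate(2, 180) ⇒ [θ0=0°, θ1=90°, θ2=270°]
t=5 rotate(0, 90) ⇒ [θ0=0°, θ1=90°, θ2=270°]
t=6 rotate(1, 90) ⇒ [θ0=0°, θ1=180°, θ2=270°]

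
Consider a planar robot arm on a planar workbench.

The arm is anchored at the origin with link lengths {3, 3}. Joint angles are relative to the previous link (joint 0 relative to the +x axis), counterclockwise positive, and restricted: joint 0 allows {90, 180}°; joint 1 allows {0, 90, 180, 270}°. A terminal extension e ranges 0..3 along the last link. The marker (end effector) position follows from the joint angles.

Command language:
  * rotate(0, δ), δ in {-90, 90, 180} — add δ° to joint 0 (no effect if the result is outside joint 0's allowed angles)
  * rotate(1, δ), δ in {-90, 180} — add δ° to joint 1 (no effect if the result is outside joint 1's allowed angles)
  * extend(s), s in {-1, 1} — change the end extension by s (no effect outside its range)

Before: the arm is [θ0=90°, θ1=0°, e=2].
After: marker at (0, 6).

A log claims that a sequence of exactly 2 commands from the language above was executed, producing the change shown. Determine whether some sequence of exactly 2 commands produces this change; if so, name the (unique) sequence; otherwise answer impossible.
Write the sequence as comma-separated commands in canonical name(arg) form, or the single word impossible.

extend(-1), extend(-1)

begin: [θ0=90°, θ1=0°, e=2]
step 1 (extend(-1)): [θ0=90°, θ1=0°, e=1]
step 2 (extend(-1)): [θ0=90°, θ1=0°, e=0]
no other 2-command option fits: unique.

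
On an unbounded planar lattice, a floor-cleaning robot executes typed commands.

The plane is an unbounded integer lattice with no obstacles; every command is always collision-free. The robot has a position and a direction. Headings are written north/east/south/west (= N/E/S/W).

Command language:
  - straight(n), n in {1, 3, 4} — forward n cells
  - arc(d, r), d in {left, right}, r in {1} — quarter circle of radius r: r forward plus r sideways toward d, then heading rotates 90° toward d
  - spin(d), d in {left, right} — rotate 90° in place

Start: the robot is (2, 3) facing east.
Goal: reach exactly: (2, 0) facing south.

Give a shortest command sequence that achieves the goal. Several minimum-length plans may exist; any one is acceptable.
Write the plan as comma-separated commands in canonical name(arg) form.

begin: (2, 3) facing east
step 1 (spin(right)): (2, 3) facing south
step 2 (straight(3)): (2, 0) facing south
no 1-step plan works, so 2 is optimal.

spin(right), straight(3)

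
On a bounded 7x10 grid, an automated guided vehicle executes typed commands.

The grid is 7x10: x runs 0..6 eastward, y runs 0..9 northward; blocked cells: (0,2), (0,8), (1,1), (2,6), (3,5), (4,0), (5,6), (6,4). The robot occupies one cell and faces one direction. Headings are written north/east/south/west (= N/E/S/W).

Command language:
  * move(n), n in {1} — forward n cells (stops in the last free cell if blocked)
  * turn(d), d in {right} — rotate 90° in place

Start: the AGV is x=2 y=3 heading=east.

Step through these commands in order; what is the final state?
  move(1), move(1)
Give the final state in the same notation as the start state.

x=4 y=3 heading=east

t0: x=2 y=3 heading=east
[1] after move(1): x=3 y=3 heading=east
[2] after move(1): x=4 y=3 heading=east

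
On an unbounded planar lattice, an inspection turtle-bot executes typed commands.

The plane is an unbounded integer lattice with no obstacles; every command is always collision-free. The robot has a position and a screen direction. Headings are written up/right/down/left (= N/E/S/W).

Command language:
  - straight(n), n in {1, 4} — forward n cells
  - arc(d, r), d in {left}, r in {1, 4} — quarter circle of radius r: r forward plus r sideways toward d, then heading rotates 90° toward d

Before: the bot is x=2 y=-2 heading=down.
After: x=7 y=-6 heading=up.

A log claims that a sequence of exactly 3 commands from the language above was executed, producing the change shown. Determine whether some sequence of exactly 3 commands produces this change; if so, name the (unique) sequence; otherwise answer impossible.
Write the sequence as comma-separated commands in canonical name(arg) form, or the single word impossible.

straight(1), arc(left, 4), arc(left, 1)

key: order matters: swapping straight(1) and arc(left, 1) lands elsewhere
t0: x=2 y=-2 heading=down
t=1 straight(1) ⇒ x=2 y=-3 heading=down
t=2 arc(left, 4) ⇒ x=6 y=-7 heading=right
t=3 arc(left, 1) ⇒ x=7 y=-6 heading=up
all 64 alternatives checked — unique.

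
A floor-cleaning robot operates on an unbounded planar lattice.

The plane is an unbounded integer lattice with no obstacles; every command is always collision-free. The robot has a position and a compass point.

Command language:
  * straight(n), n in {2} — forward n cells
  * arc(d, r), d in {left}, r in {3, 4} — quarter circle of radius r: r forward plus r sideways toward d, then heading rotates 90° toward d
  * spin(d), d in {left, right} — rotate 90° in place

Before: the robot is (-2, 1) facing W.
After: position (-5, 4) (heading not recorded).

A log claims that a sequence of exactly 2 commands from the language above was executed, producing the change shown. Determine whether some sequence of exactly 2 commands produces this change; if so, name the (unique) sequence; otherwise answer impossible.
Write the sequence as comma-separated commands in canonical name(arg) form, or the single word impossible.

spin(right), arc(left, 3)

key: order matters: swapping spin(right) and arc(left, 3) lands elsewhere
initial: (-2, 1) facing W
step 1 (spin(right)): (-2, 1) facing N
step 2 (arc(left, 3)): (-5, 4) facing W
uniquely the one of 25 2-step routes that fits.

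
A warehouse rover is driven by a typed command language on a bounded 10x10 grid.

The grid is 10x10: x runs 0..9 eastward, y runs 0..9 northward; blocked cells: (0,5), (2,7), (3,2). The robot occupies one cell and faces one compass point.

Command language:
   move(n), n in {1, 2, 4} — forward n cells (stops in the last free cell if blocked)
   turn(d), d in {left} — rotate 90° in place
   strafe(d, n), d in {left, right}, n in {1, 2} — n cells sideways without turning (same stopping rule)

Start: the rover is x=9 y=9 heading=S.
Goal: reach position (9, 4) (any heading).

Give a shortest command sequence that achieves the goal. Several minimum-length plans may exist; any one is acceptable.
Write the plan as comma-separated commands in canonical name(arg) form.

move(1), move(4)

t0: x=9 y=9 heading=S
1. move(1) → x=9 y=8 heading=S
2. move(4) → x=9 y=4 heading=S
no 1-step plan works, so 2 is optimal.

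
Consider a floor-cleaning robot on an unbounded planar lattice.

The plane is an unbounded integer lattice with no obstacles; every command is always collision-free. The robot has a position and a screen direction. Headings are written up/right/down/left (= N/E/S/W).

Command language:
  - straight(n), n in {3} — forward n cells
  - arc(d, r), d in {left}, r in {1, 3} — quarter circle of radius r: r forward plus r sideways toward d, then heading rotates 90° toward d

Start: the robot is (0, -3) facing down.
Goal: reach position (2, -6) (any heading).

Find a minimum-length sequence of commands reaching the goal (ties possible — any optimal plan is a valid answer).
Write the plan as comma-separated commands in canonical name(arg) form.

straight(3), arc(left, 1), arc(left, 1)

from: (0, -3) facing down
1. straight(3) → (0, -6) facing down
2. arc(left, 1) → (1, -7) facing right
3. arc(left, 1) → (2, -6) facing up
minimal: 3 command(s), checked below 3.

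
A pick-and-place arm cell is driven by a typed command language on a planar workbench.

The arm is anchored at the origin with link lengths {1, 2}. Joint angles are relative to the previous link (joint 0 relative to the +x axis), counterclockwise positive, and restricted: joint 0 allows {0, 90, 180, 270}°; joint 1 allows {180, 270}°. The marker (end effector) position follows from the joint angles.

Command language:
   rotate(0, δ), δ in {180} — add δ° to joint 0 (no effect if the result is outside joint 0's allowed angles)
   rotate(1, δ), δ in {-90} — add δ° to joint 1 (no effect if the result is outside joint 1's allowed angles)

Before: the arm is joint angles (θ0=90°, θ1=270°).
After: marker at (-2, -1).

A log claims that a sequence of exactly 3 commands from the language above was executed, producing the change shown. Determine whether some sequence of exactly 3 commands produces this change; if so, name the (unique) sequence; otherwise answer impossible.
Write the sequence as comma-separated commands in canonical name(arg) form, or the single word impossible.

rotate(0, 180), rotate(0, 180), rotate(0, 180)

initial: joint angles (θ0=90°, θ1=270°)
[1] after rotate(0, 180): joint angles (θ0=270°, θ1=270°)
[2] after rotate(0, 180): joint angles (θ0=90°, θ1=270°)
[3] after rotate(0, 180): joint angles (θ0=270°, θ1=270°)
all 8 alternatives checked — unique.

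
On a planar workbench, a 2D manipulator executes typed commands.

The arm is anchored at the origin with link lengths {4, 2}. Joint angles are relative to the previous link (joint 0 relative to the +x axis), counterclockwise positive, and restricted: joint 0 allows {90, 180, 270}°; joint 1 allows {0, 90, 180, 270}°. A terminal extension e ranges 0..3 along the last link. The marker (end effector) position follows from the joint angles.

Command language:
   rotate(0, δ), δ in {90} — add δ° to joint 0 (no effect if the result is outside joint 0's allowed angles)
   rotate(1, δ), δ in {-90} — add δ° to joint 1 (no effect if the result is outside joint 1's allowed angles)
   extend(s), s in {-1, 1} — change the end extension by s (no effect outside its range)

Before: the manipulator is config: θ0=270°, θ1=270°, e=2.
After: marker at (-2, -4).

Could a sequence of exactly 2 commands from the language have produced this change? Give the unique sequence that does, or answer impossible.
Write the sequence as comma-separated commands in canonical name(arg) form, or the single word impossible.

extend(-1), extend(-1)

start: config: θ0=270°, θ1=270°, e=2
step 1 (extend(-1)): config: θ0=270°, θ1=270°, e=1
step 2 (extend(-1)): config: θ0=270°, θ1=270°, e=0
all 16 alternatives checked — unique.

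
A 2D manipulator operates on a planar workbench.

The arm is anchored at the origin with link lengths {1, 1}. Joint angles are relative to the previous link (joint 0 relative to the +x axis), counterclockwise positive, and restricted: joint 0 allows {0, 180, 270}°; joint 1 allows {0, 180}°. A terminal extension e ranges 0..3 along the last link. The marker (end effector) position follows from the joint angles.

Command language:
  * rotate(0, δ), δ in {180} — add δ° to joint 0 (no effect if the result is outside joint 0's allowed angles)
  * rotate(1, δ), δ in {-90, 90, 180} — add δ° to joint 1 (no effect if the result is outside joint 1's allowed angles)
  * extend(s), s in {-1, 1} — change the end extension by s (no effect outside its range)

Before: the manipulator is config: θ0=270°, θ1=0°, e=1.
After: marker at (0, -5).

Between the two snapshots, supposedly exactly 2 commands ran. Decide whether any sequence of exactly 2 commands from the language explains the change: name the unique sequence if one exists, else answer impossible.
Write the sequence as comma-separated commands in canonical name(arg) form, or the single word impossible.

extend(1), extend(1)

t0: config: θ0=270°, θ1=0°, e=1
[1] after extend(1): config: θ0=270°, θ1=0°, e=2
[2] after extend(1): config: θ0=270°, θ1=0°, e=3
no rival 2-sequence matches.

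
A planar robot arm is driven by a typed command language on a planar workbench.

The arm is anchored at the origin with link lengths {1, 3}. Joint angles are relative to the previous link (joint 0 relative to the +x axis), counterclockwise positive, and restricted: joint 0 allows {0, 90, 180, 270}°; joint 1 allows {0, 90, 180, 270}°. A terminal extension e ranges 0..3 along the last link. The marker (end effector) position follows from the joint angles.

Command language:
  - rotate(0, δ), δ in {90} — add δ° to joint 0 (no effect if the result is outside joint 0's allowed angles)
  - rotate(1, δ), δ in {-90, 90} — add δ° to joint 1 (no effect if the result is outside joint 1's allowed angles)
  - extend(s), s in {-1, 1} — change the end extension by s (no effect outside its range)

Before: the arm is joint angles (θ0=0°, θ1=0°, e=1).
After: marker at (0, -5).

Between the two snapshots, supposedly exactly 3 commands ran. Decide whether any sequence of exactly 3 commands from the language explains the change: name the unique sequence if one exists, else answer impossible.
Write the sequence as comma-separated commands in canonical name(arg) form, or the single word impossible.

from: joint angles (θ0=0°, θ1=0°, e=1)
t=1 rotate(0, 90) ⇒ joint angles (θ0=90°, θ1=0°, e=1)
t=2 rotate(0, 90) ⇒ joint angles (θ0=180°, θ1=0°, e=1)
t=3 rotate(0, 90) ⇒ joint angles (θ0=270°, θ1=0°, e=1)
no rival 3-sequence matches.

rotate(0, 90), rotate(0, 90), rotate(0, 90)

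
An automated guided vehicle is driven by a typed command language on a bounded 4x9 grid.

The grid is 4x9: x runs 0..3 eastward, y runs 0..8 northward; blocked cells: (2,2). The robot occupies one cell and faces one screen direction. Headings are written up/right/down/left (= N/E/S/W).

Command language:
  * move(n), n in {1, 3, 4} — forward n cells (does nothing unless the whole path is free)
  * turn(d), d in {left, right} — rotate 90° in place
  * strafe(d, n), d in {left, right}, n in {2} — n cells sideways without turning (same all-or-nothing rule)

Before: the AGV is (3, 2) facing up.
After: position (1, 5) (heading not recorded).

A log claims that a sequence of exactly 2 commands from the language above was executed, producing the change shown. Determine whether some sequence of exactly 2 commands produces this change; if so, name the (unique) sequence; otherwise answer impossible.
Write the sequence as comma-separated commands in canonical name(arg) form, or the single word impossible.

move(3), strafe(left, 2)

key: order matters: swapping move(3) and strafe(left, 2) lands elsewhere
begin: (3, 2) facing up
t=1 move(3) ⇒ (3, 5) facing up
t=2 strafe(left, 2) ⇒ (1, 5) facing up
all 49 alternatives checked — unique.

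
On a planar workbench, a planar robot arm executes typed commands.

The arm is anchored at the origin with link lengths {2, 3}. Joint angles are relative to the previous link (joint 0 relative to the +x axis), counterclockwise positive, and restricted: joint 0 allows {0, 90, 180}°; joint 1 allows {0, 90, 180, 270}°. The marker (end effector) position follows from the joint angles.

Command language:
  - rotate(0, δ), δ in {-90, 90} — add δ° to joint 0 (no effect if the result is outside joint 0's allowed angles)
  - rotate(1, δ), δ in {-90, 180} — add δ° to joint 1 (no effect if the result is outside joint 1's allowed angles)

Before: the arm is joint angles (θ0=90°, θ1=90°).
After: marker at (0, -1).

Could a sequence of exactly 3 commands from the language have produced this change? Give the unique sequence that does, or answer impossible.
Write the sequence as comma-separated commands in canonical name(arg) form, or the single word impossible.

rotate(1, -90), rotate(1, -90), rotate(1, -90)

initial: joint angles (θ0=90°, θ1=90°)
1. rotate(1, -90) → joint angles (θ0=90°, θ1=0°)
2. rotate(1, -90) → joint angles (θ0=90°, θ1=270°)
3. rotate(1, -90) → joint angles (θ0=90°, θ1=180°)
all 64 alternatives checked — unique.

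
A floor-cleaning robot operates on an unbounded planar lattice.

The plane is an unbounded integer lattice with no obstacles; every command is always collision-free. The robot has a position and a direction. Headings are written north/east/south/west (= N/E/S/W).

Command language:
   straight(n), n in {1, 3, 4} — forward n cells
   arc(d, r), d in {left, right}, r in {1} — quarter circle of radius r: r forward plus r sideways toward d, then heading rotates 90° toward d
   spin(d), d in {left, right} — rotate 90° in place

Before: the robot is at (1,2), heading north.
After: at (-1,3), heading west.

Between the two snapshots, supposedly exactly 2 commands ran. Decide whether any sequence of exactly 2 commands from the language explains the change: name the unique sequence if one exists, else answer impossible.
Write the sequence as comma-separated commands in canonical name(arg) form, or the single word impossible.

arc(left, 1), straight(1)

key: running straight(1) before arc(left, 1) would end elsewhere — order is forced
from: at (1,2), heading north
t=1 arc(left, 1) ⇒ at (0,3), heading west
t=2 straight(1) ⇒ at (-1,3), heading west
no rival 2-sequence matches.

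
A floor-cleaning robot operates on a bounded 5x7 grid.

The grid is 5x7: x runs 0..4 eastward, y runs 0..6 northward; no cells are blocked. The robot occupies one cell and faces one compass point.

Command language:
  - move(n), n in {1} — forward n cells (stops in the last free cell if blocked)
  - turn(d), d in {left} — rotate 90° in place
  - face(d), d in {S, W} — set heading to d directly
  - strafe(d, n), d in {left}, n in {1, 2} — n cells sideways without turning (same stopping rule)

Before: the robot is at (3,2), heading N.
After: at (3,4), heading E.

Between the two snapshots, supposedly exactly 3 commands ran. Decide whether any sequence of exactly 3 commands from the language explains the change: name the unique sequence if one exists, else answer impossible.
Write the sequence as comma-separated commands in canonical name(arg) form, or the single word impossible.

face(S), turn(left), strafe(left, 2)

key: running strafe(left, 2) before face(S) would end elsewhere — order is forced
start: at (3,2), heading N
step 1 (face(S)): at (3,2), heading S
step 2 (turn(left)): at (3,2), heading E
step 3 (strafe(left, 2)): at (3,4), heading E
no other 3-command option fits: unique.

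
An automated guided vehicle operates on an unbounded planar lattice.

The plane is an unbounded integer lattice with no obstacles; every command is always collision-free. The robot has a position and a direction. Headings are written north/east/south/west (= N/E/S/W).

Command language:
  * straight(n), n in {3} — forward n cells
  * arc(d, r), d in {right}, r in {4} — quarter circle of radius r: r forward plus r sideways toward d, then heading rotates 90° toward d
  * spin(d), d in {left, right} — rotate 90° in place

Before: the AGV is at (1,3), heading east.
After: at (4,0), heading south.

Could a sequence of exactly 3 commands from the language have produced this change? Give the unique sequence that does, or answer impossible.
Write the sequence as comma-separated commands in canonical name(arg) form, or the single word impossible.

key: position moved to (4,0) AND the heading swung to S — translation plus rotation needed
t0: at (1,3), heading east
1. straight(3) → at (4,3), heading east
2. spin(right) → at (4,3), heading south
3. straight(3) → at (4,0), heading south
uniquely the one of 64 3-step routes that fits.

straight(3), spin(right), straight(3)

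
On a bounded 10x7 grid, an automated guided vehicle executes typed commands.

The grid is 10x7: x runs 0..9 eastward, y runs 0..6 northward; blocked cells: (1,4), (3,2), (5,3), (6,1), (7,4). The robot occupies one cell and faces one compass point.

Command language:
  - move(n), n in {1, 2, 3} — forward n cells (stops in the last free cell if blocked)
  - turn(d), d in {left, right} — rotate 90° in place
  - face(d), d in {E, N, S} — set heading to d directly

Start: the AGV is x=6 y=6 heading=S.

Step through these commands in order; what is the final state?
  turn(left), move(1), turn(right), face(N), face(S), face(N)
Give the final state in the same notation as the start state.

x=7 y=6 heading=N

from: x=6 y=6 heading=S
step 1 (turn(left)): x=6 y=6 heading=E
step 2 (move(1)): x=7 y=6 heading=E
step 3 (turn(right)): x=7 y=6 heading=S
step 4 (face(N)): x=7 y=6 heading=N
step 5 (face(S)): x=7 y=6 heading=S
step 6 (face(N)): x=7 y=6 heading=N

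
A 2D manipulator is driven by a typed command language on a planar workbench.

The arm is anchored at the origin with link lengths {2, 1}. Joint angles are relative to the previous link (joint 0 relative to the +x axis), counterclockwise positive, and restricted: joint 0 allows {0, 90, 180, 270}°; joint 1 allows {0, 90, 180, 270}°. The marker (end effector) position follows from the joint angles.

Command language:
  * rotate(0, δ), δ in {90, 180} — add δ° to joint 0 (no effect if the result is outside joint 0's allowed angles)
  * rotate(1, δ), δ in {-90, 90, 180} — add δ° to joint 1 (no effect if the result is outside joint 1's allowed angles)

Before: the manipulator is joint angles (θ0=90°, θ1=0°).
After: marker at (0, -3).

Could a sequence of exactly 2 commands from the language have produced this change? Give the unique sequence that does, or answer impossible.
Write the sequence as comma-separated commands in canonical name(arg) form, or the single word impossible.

initial: joint angles (θ0=90°, θ1=0°)
step 1 (rotate(0, 90)): joint angles (θ0=180°, θ1=0°)
step 2 (rotate(0, 90)): joint angles (θ0=270°, θ1=0°)
uniquely the one of 25 2-step routes that fits.

rotate(0, 90), rotate(0, 90)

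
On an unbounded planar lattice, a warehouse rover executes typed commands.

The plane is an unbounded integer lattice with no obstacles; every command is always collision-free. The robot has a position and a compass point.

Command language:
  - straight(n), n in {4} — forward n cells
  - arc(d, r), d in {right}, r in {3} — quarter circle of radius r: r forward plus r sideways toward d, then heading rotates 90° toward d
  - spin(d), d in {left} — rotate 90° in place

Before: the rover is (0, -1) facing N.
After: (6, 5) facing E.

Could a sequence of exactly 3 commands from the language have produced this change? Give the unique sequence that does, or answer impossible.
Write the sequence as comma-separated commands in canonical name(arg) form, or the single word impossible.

key: cell and facing (now E) both changed — the 3 commands mix motion and turning
start: (0, -1) facing N
step 1 (arc(right, 3)): (3, 2) facing E
step 2 (spin(left)): (3, 2) facing N
step 3 (arc(right, 3)): (6, 5) facing E
no other 3-command option fits: unique.

arc(right, 3), spin(left), arc(right, 3)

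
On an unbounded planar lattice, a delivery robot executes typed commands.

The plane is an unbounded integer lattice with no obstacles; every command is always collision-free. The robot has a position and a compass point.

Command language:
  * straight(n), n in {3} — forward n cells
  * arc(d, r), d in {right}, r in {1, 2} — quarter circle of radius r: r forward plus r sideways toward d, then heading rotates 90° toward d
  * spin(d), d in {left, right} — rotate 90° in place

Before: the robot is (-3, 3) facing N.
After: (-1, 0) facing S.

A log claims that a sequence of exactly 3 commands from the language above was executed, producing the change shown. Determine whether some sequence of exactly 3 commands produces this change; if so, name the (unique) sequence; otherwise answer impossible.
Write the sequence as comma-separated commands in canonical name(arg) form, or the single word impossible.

key: order matters: swapping arc(right, 1) and straight(3) lands elsewhere
begin: (-3, 3) facing N
t=1 arc(right, 1) ⇒ (-2, 4) facing E
t=2 arc(right, 1) ⇒ (-1, 3) facing S
t=3 straight(3) ⇒ (-1, 0) facing S
uniquely the one of 125 3-step routes that fits.

arc(right, 1), arc(right, 1), straight(3)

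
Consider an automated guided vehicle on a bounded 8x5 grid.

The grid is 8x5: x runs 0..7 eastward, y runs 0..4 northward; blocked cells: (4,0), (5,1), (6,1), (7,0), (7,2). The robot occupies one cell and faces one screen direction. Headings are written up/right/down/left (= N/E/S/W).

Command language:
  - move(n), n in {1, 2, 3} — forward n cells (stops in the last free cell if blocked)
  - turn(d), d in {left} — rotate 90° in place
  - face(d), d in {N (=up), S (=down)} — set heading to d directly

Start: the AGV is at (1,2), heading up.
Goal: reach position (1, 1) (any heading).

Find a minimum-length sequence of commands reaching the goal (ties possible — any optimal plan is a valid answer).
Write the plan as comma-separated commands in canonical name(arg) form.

face(S), move(1)

start: at (1,2), heading up
[1] after face(S): at (1,2), heading down
[2] after move(1): at (1,1), heading down
nothing shorter than 2 reaches the goal.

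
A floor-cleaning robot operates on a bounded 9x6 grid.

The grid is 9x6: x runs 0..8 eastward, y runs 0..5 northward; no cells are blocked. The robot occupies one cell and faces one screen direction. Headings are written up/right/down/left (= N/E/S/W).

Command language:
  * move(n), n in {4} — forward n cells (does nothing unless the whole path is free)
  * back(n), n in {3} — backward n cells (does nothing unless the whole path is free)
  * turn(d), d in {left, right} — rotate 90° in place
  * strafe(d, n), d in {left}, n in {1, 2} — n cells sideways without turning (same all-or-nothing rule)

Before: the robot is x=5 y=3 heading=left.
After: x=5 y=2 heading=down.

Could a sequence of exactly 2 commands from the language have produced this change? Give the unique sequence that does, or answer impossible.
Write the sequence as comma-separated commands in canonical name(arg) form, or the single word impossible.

strafe(left, 1), turn(left)

key: order matters: swapping strafe(left, 1) and turn(left) lands elsewhere
from: x=5 y=3 heading=left
1. strafe(left, 1) → x=5 y=2 heading=left
2. turn(left) → x=5 y=2 heading=down
no other 2-command option fits: unique.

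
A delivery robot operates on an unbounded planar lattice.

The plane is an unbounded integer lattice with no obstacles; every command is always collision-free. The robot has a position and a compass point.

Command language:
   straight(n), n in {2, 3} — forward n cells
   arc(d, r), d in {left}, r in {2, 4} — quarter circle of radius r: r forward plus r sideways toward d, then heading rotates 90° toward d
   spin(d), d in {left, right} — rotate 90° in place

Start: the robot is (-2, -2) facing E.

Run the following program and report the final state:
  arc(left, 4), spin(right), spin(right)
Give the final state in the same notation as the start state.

(2, 2) facing S

start: (-2, -2) facing E
1. arc(left, 4) → (2, 2) facing N
2. spin(right) → (2, 2) facing E
3. spin(right) → (2, 2) facing S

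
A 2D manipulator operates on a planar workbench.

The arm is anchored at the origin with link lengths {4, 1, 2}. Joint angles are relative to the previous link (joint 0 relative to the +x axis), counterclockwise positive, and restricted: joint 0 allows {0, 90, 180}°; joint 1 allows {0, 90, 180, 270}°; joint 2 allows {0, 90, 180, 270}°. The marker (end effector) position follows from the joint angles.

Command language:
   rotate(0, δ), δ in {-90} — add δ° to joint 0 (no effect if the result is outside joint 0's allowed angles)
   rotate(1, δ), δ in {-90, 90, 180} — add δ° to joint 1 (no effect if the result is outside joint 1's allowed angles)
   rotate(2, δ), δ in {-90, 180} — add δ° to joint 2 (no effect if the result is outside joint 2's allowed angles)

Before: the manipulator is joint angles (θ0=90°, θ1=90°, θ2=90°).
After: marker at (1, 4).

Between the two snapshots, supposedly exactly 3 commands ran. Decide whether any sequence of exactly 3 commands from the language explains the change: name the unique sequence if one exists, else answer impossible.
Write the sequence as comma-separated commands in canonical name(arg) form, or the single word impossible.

rotate(2, -90), rotate(2, -90), rotate(2, -90)

t0: joint angles (θ0=90°, θ1=90°, θ2=90°)
t=1 rotate(2, -90) ⇒ joint angles (θ0=90°, θ1=90°, θ2=0°)
t=2 rotate(2, -90) ⇒ joint angles (θ0=90°, θ1=90°, θ2=270°)
t=3 rotate(2, -90) ⇒ joint angles (θ0=90°, θ1=90°, θ2=180°)
no rival 3-sequence matches.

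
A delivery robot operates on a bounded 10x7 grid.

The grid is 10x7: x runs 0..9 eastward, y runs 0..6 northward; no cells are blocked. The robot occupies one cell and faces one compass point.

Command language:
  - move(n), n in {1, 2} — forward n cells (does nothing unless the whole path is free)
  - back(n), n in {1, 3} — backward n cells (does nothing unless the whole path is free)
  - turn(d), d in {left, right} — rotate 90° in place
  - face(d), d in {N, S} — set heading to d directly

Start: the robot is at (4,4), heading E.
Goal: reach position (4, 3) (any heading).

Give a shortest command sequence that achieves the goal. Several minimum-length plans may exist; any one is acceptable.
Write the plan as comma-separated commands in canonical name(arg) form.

turn(left), back(1)

t0: at (4,4), heading E
1. turn(left) → at (4,4), heading N
2. back(1) → at (4,3), heading N
no 1-step plan works, so 2 is optimal.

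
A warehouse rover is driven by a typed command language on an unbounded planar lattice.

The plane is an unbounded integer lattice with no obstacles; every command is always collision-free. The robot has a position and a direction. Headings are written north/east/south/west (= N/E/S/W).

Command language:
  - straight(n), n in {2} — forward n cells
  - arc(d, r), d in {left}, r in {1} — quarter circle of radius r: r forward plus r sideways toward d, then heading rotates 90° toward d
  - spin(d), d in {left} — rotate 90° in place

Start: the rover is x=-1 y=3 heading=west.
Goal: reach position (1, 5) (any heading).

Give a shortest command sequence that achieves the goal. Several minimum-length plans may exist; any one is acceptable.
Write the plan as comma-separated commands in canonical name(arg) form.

spin(left), arc(left, 1), arc(left, 1), straight(2)

begin: x=-1 y=3 heading=west
[1] after spin(left): x=-1 y=3 heading=south
[2] after arc(left, 1): x=0 y=2 heading=east
[3] after arc(left, 1): x=1 y=3 heading=north
[4] after straight(2): x=1 y=5 heading=north
minimal: 4 command(s), checked below 4.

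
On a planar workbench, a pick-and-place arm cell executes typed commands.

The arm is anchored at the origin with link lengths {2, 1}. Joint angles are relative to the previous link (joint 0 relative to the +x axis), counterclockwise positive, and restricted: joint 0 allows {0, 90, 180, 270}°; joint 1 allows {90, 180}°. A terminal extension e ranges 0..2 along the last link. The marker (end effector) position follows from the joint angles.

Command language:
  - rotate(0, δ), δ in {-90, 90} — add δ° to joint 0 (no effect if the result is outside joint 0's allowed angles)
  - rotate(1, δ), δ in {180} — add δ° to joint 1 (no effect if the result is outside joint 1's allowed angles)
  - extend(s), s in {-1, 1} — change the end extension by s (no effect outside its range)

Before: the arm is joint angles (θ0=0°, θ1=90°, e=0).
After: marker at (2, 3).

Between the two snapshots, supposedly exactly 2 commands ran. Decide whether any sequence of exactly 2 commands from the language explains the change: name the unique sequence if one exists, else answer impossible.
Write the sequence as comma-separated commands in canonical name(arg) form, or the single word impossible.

extend(1), extend(1)

start: joint angles (θ0=0°, θ1=90°, e=0)
[1] after extend(1): joint angles (θ0=0°, θ1=90°, e=1)
[2] after extend(1): joint angles (θ0=0°, θ1=90°, e=2)
no rival 2-sequence matches.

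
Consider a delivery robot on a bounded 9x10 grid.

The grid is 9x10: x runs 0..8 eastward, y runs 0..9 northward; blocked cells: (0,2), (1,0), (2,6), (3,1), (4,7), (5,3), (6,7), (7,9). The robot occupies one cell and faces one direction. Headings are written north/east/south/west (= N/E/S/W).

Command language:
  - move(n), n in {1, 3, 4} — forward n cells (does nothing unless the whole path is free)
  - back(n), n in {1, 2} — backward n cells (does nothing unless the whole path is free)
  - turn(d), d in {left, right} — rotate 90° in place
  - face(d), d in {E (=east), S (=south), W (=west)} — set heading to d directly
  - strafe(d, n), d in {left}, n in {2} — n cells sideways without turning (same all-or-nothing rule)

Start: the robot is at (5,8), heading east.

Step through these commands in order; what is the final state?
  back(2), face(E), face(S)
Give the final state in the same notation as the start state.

at (3,8), heading south

start: at (5,8), heading east
[1] after back(2): at (3,8), heading east
[2] after face(E): at (3,8), heading east
[3] after face(S): at (3,8), heading south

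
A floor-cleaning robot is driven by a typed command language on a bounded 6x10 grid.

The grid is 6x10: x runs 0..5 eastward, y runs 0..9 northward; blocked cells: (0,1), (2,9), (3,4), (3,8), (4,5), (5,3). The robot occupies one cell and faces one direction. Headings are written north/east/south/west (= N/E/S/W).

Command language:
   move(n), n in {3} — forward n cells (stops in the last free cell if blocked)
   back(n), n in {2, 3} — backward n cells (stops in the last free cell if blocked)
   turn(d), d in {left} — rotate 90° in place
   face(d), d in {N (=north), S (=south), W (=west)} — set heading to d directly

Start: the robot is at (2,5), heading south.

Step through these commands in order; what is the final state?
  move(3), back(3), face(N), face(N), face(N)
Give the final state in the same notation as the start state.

t0: at (2,5), heading south
t=1 move(3) ⇒ at (2,2), heading south
t=2 back(3) ⇒ at (2,5), heading south
t=3 face(N) ⇒ at (2,5), heading north
t=4 face(N) ⇒ at (2,5), heading north
t=5 face(N) ⇒ at (2,5), heading north

at (2,5), heading north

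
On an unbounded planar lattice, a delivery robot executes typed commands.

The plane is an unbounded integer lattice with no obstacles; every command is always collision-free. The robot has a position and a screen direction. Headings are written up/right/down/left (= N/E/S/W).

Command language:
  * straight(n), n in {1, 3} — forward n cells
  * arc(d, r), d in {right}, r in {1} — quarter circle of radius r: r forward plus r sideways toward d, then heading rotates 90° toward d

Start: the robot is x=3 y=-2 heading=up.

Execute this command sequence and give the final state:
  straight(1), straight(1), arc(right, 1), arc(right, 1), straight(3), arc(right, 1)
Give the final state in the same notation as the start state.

x=4 y=-4 heading=left

initial: x=3 y=-2 heading=up
step 1 (straight(1)): x=3 y=-1 heading=up
step 2 (straight(1)): x=3 y=0 heading=up
step 3 (arc(right, 1)): x=4 y=1 heading=right
step 4 (arc(right, 1)): x=5 y=0 heading=down
step 5 (straight(3)): x=5 y=-3 heading=down
step 6 (arc(right, 1)): x=4 y=-4 heading=left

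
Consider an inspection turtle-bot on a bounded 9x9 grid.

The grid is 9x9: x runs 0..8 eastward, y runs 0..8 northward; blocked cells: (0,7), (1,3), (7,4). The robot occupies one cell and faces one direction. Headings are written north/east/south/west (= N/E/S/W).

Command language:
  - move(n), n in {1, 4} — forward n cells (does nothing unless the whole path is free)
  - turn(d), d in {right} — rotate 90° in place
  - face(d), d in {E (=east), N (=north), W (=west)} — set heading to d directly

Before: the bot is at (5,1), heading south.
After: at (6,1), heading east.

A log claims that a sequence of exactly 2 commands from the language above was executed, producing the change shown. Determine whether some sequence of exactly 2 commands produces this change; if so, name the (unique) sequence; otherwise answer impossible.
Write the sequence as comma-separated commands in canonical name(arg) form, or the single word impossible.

face(E), move(1)

key: cell and facing (now E) both changed — the 2 commands mix motion and turning
begin: at (5,1), heading south
step 1 (face(E)): at (5,1), heading east
step 2 (move(1)): at (6,1), heading east
no other 2-command option fits: unique.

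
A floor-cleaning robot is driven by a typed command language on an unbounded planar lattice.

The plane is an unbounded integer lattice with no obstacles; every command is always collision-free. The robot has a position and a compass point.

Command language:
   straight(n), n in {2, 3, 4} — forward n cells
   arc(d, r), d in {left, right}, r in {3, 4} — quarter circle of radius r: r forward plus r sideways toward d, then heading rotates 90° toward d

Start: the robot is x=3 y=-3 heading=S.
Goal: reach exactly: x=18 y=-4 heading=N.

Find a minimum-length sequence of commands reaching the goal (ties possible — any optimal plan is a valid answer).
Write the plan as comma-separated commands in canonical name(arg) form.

arc(left, 4), straight(4), straight(4), arc(left, 3)

from: x=3 y=-3 heading=S
[1] after arc(left, 4): x=7 y=-7 heading=E
[2] after straight(4): x=11 y=-7 heading=E
[3] after straight(4): x=15 y=-7 heading=E
[4] after arc(left, 3): x=18 y=-4 heading=N
nothing shorter than 4 reaches the goal.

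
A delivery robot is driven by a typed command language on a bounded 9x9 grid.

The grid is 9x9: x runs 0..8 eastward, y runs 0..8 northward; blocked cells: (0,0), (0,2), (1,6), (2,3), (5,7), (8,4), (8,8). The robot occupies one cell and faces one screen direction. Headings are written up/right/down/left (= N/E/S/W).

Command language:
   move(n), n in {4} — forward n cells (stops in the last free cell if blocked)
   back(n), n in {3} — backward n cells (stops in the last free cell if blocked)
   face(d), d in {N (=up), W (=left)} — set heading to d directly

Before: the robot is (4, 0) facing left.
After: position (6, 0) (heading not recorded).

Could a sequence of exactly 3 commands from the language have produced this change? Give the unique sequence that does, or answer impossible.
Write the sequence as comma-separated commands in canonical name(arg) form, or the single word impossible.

t0: (4, 0) facing left
step 1 (back(3)): (7, 0) facing left
step 2 (move(4)): (3, 0) facing left
step 3 (back(3)): (6, 0) facing left
no other 3-command option fits: unique.

back(3), move(4), back(3)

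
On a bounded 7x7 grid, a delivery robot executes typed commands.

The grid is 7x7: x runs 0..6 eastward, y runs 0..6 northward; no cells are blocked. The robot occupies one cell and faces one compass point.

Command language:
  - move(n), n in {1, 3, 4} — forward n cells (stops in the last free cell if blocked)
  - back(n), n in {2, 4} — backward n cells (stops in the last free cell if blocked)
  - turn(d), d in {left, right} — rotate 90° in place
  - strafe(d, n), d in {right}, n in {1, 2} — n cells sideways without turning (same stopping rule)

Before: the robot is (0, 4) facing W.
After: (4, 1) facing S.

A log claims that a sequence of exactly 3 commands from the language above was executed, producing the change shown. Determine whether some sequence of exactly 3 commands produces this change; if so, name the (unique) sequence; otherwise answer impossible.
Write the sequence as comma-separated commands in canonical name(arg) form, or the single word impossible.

back(4), turn(left), move(3)

key: order matters: swapping back(4) and move(3) lands elsewhere
from: (0, 4) facing W
1. back(4) → (4, 4) facing W
2. turn(left) → (4, 4) facing S
3. move(3) → (4, 1) facing S
no other 3-command option fits: unique.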